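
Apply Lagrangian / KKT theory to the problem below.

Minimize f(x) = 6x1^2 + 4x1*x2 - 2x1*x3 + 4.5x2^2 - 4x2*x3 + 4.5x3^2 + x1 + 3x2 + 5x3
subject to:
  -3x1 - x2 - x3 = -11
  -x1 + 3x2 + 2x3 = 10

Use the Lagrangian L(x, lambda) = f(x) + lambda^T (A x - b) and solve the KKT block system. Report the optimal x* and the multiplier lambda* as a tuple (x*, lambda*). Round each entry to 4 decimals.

Form the Lagrangian:
  L(x, lambda) = (1/2) x^T Q x + c^T x + lambda^T (A x - b)
Stationarity (grad_x L = 0): Q x + c + A^T lambda = 0.
Primal feasibility: A x = b.

This gives the KKT block system:
  [ Q   A^T ] [ x     ]   [-c ]
  [ A    0  ] [ lambda ] = [ b ]

Solving the linear system:
  x*      = (2.0269, 2.1882, 2.7312)
  lambda* = (10.5714, -3.1015)
  f(x*)   = 84.7743

x* = (2.0269, 2.1882, 2.7312), lambda* = (10.5714, -3.1015)


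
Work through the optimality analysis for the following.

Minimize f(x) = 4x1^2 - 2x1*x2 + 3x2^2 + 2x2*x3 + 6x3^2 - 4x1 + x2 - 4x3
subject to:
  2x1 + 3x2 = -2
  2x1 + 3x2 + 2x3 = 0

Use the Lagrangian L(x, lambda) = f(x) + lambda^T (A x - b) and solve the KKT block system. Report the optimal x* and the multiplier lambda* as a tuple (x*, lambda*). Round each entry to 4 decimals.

Form the Lagrangian:
  L(x, lambda) = (1/2) x^T Q x + c^T x + lambda^T (A x - b)
Stationarity (grad_x L = 0): Q x + c + A^T lambda = 0.
Primal feasibility: A x = b.

This gives the KKT block system:
  [ Q   A^T ] [ x     ]   [-c ]
  [ A    0  ] [ lambda ] = [ b ]

Solving the linear system:
  x*      = (0.15, -0.7667, 1)
  lambda* = (3.8667, -3.2333)
  f(x*)   = 1.1833

x* = (0.15, -0.7667, 1), lambda* = (3.8667, -3.2333)


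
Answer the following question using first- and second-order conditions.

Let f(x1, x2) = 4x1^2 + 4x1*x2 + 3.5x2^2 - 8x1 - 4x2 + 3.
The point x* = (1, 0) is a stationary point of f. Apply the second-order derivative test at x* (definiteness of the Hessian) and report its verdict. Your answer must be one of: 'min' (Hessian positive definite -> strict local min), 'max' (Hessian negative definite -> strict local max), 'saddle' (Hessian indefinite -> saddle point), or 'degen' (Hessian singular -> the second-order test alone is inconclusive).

Compute the Hessian H = grad^2 f:
  H = [[8, 4], [4, 7]]
Verify stationarity: grad f(x*) = H x* + g = (0, 0).
Eigenvalues of H: 3.4689, 11.5311.
Both eigenvalues > 0, so H is positive definite -> x* is a strict local min.

min


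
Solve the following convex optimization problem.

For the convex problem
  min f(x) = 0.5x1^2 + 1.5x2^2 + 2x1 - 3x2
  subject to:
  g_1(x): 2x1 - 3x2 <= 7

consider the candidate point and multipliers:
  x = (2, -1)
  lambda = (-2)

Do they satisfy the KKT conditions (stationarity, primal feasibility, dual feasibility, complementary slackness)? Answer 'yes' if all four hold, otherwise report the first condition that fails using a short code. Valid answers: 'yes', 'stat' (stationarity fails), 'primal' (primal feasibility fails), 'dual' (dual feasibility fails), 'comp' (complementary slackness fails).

Gradient of f: grad f(x) = Q x + c = (4, -6)
Constraint values g_i(x) = a_i^T x - b_i:
  g_1((2, -1)) = 0
Stationarity residual: grad f(x) + sum_i lambda_i a_i = (0, 0)
  -> stationarity OK
Primal feasibility (all g_i <= 0): OK
Dual feasibility (all lambda_i >= 0): FAILS
Complementary slackness (lambda_i * g_i(x) = 0 for all i): OK

Verdict: the first failing condition is dual_feasibility -> dual.

dual


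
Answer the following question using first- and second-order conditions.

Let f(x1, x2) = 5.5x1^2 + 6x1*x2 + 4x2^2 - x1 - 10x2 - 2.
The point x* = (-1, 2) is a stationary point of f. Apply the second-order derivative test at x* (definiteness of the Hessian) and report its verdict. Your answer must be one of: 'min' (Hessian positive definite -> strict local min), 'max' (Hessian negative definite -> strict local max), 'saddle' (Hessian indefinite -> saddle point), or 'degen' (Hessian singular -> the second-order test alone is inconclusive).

Compute the Hessian H = grad^2 f:
  H = [[11, 6], [6, 8]]
Verify stationarity: grad f(x*) = H x* + g = (0, 0).
Eigenvalues of H: 3.3153, 15.6847.
Both eigenvalues > 0, so H is positive definite -> x* is a strict local min.

min


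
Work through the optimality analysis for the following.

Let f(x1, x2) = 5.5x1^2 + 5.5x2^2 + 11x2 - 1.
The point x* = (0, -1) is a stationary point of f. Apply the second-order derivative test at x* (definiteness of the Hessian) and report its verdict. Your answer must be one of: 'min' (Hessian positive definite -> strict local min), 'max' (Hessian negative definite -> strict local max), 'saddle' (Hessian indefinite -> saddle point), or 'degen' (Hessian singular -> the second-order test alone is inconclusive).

Compute the Hessian H = grad^2 f:
  H = [[11, 0], [0, 11]]
Verify stationarity: grad f(x*) = H x* + g = (0, 0).
Eigenvalues of H: 11, 11.
Both eigenvalues > 0, so H is positive definite -> x* is a strict local min.

min


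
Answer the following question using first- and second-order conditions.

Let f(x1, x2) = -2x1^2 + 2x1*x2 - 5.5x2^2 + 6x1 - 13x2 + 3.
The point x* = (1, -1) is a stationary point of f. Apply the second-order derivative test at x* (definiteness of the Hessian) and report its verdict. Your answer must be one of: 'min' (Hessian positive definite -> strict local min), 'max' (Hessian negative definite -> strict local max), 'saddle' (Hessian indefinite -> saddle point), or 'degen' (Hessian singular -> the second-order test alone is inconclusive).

Compute the Hessian H = grad^2 f:
  H = [[-4, 2], [2, -11]]
Verify stationarity: grad f(x*) = H x* + g = (0, 0).
Eigenvalues of H: -11.5311, -3.4689.
Both eigenvalues < 0, so H is negative definite -> x* is a strict local max.

max


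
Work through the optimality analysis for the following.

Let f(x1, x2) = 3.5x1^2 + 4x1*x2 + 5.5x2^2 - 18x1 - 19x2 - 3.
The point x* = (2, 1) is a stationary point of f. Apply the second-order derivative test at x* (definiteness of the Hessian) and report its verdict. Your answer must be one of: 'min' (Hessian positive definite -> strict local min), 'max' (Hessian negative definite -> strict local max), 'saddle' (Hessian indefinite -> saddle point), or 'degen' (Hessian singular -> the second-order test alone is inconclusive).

Compute the Hessian H = grad^2 f:
  H = [[7, 4], [4, 11]]
Verify stationarity: grad f(x*) = H x* + g = (0, 0).
Eigenvalues of H: 4.5279, 13.4721.
Both eigenvalues > 0, so H is positive definite -> x* is a strict local min.

min


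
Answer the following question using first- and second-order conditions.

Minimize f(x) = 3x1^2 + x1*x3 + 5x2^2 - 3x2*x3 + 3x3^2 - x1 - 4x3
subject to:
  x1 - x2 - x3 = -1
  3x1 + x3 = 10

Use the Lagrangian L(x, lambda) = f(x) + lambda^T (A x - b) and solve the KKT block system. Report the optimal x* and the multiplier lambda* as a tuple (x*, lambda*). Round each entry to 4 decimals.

Form the Lagrangian:
  L(x, lambda) = (1/2) x^T Q x + c^T x + lambda^T (A x - b)
Stationarity (grad_x L = 0): Q x + c + A^T lambda = 0.
Primal feasibility: A x = b.

This gives the KKT block system:
  [ Q   A^T ] [ x     ]   [-c ]
  [ A    0  ] [ lambda ] = [ b ]

Solving the linear system:
  x*      = (2.5175, 1.0699, 2.4476)
  lambda* = (3.3566, -6.6364)
  f(x*)   = 28.7063

x* = (2.5175, 1.0699, 2.4476), lambda* = (3.3566, -6.6364)


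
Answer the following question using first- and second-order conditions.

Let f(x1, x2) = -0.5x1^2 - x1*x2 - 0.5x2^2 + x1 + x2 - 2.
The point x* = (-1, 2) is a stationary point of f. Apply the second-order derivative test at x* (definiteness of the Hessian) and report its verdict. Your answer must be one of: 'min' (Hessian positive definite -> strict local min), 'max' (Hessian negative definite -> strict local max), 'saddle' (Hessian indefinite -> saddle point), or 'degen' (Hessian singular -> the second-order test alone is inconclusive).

Compute the Hessian H = grad^2 f:
  H = [[-1, -1], [-1, -1]]
Verify stationarity: grad f(x*) = H x* + g = (0, 0).
Eigenvalues of H: -2, 0.
H has a zero eigenvalue (singular; negative semidefinite but not definite), so H is neither positive definite, negative definite, nor indefinite. The second-order test alone is inconclusive -> degen.
(Indeed, f is constant along the null direction of H through x*, so x* is not a strict local extremum.)

degen


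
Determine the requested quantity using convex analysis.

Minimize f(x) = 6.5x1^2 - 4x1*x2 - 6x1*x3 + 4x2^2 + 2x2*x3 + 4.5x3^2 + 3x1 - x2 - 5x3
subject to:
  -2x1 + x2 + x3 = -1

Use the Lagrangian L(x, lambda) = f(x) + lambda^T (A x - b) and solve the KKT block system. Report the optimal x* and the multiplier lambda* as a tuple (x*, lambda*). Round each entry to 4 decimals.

Form the Lagrangian:
  L(x, lambda) = (1/2) x^T Q x + c^T x + lambda^T (A x - b)
Stationarity (grad_x L = 0): Q x + c + A^T lambda = 0.
Primal feasibility: A x = b.

This gives the KKT block system:
  [ Q   A^T ] [ x     ]   [-c ]
  [ A    0  ] [ lambda ] = [ b ]

Solving the linear system:
  x*      = (0.6354, -0.2597, 0.5304)
  lambda* = (4.558)
  f(x*)   = 2.0359

x* = (0.6354, -0.2597, 0.5304), lambda* = (4.558)


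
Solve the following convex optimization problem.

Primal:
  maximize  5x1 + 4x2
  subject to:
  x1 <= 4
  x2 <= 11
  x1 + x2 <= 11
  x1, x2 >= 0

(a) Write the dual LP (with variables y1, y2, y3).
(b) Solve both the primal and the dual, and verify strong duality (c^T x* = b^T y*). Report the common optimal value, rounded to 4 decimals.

The standard primal-dual pair for 'max c^T x s.t. A x <= b, x >= 0' is:
  Dual:  min b^T y  s.t.  A^T y >= c,  y >= 0.

So the dual LP is:
  minimize  4y1 + 11y2 + 11y3
  subject to:
    y1 + y3 >= 5
    y2 + y3 >= 4
    y1, y2, y3 >= 0

Solving the primal: x* = (4, 7).
  primal value c^T x* = 48.
Solving the dual: y* = (1, 0, 4).
  dual value b^T y* = 48.
Strong duality: c^T x* = b^T y*. Confirmed.

48


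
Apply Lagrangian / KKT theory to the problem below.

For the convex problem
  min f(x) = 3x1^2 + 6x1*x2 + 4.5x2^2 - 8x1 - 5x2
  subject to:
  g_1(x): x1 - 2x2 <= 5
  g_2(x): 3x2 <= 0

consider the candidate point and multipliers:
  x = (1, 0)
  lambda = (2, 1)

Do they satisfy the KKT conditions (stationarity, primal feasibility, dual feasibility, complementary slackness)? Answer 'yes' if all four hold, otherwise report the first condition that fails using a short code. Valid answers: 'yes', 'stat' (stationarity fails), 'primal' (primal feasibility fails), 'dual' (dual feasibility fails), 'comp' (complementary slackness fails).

Gradient of f: grad f(x) = Q x + c = (-2, 1)
Constraint values g_i(x) = a_i^T x - b_i:
  g_1((1, 0)) = -4
  g_2((1, 0)) = 0
Stationarity residual: grad f(x) + sum_i lambda_i a_i = (0, 0)
  -> stationarity OK
Primal feasibility (all g_i <= 0): OK
Dual feasibility (all lambda_i >= 0): OK
Complementary slackness (lambda_i * g_i(x) = 0 for all i): FAILS

Verdict: the first failing condition is complementary_slackness -> comp.

comp


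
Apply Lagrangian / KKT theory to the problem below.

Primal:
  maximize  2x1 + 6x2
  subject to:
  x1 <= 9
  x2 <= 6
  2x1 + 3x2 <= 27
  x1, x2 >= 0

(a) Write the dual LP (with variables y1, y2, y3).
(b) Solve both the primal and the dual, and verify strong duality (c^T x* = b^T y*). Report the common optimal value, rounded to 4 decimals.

The standard primal-dual pair for 'max c^T x s.t. A x <= b, x >= 0' is:
  Dual:  min b^T y  s.t.  A^T y >= c,  y >= 0.

So the dual LP is:
  minimize  9y1 + 6y2 + 27y3
  subject to:
    y1 + 2y3 >= 2
    y2 + 3y3 >= 6
    y1, y2, y3 >= 0

Solving the primal: x* = (4.5, 6).
  primal value c^T x* = 45.
Solving the dual: y* = (0, 3, 1).
  dual value b^T y* = 45.
Strong duality: c^T x* = b^T y*. Confirmed.

45


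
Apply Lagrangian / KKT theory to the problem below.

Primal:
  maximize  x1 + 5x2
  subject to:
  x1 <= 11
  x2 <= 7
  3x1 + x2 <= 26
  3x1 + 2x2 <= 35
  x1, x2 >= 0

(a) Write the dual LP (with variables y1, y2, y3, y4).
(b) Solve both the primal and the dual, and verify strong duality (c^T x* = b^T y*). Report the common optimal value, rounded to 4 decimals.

The standard primal-dual pair for 'max c^T x s.t. A x <= b, x >= 0' is:
  Dual:  min b^T y  s.t.  A^T y >= c,  y >= 0.

So the dual LP is:
  minimize  11y1 + 7y2 + 26y3 + 35y4
  subject to:
    y1 + 3y3 + 3y4 >= 1
    y2 + y3 + 2y4 >= 5
    y1, y2, y3, y4 >= 0

Solving the primal: x* = (6.3333, 7).
  primal value c^T x* = 41.3333.
Solving the dual: y* = (0, 4.6667, 0.3333, 0).
  dual value b^T y* = 41.3333.
Strong duality: c^T x* = b^T y*. Confirmed.

41.3333


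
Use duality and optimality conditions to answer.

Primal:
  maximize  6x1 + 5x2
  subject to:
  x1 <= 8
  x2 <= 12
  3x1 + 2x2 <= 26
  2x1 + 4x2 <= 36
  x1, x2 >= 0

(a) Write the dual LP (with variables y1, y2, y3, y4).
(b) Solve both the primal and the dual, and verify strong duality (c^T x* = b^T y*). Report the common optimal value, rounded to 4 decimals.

The standard primal-dual pair for 'max c^T x s.t. A x <= b, x >= 0' is:
  Dual:  min b^T y  s.t.  A^T y >= c,  y >= 0.

So the dual LP is:
  minimize  8y1 + 12y2 + 26y3 + 36y4
  subject to:
    y1 + 3y3 + 2y4 >= 6
    y2 + 2y3 + 4y4 >= 5
    y1, y2, y3, y4 >= 0

Solving the primal: x* = (4, 7).
  primal value c^T x* = 59.
Solving the dual: y* = (0, 0, 1.75, 0.375).
  dual value b^T y* = 59.
Strong duality: c^T x* = b^T y*. Confirmed.

59


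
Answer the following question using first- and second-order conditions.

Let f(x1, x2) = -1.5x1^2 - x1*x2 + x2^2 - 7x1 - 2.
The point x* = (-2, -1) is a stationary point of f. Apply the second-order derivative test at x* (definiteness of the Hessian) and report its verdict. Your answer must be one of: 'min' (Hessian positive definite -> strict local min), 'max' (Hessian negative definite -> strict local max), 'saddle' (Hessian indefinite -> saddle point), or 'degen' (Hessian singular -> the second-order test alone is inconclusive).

Compute the Hessian H = grad^2 f:
  H = [[-3, -1], [-1, 2]]
Verify stationarity: grad f(x*) = H x* + g = (0, 0).
Eigenvalues of H: -3.1926, 2.1926.
Eigenvalues have mixed signs, so H is indefinite -> x* is a saddle point.

saddle


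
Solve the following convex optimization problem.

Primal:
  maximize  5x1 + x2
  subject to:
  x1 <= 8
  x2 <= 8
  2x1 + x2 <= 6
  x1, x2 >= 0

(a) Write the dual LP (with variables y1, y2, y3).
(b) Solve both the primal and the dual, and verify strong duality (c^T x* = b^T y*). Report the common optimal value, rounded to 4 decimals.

The standard primal-dual pair for 'max c^T x s.t. A x <= b, x >= 0' is:
  Dual:  min b^T y  s.t.  A^T y >= c,  y >= 0.

So the dual LP is:
  minimize  8y1 + 8y2 + 6y3
  subject to:
    y1 + 2y3 >= 5
    y2 + y3 >= 1
    y1, y2, y3 >= 0

Solving the primal: x* = (3, 0).
  primal value c^T x* = 15.
Solving the dual: y* = (0, 0, 2.5).
  dual value b^T y* = 15.
Strong duality: c^T x* = b^T y*. Confirmed.

15


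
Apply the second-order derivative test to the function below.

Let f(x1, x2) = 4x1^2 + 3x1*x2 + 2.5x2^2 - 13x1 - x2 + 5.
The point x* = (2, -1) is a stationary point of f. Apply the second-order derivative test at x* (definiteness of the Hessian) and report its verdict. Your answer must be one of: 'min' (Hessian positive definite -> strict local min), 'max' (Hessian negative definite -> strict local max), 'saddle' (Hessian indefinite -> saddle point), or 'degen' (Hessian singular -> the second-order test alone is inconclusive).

Compute the Hessian H = grad^2 f:
  H = [[8, 3], [3, 5]]
Verify stationarity: grad f(x*) = H x* + g = (0, 0).
Eigenvalues of H: 3.1459, 9.8541.
Both eigenvalues > 0, so H is positive definite -> x* is a strict local min.

min


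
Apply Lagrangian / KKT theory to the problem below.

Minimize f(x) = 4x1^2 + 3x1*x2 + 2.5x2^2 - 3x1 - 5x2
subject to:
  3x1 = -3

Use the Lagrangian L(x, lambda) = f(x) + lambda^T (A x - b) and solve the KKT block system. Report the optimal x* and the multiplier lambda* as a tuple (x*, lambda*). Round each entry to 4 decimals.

Form the Lagrangian:
  L(x, lambda) = (1/2) x^T Q x + c^T x + lambda^T (A x - b)
Stationarity (grad_x L = 0): Q x + c + A^T lambda = 0.
Primal feasibility: A x = b.

This gives the KKT block system:
  [ Q   A^T ] [ x     ]   [-c ]
  [ A    0  ] [ lambda ] = [ b ]

Solving the linear system:
  x*      = (-1, 1.6)
  lambda* = (2.0667)
  f(x*)   = 0.6

x* = (-1, 1.6), lambda* = (2.0667)


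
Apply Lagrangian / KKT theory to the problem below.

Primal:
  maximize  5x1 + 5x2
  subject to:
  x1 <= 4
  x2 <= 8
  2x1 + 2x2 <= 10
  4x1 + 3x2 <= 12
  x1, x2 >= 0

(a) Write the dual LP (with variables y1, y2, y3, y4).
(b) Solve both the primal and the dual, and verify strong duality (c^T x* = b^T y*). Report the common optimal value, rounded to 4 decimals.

The standard primal-dual pair for 'max c^T x s.t. A x <= b, x >= 0' is:
  Dual:  min b^T y  s.t.  A^T y >= c,  y >= 0.

So the dual LP is:
  minimize  4y1 + 8y2 + 10y3 + 12y4
  subject to:
    y1 + 2y3 + 4y4 >= 5
    y2 + 2y3 + 3y4 >= 5
    y1, y2, y3, y4 >= 0

Solving the primal: x* = (0, 4).
  primal value c^T x* = 20.
Solving the dual: y* = (0, 0, 0, 1.6667).
  dual value b^T y* = 20.
Strong duality: c^T x* = b^T y*. Confirmed.

20


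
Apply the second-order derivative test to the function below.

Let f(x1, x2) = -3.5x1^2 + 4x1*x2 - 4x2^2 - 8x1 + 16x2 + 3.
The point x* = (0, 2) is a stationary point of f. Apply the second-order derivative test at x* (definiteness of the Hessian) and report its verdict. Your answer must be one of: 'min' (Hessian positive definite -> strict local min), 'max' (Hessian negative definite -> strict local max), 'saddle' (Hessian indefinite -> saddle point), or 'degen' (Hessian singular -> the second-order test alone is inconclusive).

Compute the Hessian H = grad^2 f:
  H = [[-7, 4], [4, -8]]
Verify stationarity: grad f(x*) = H x* + g = (0, 0).
Eigenvalues of H: -11.5311, -3.4689.
Both eigenvalues < 0, so H is negative definite -> x* is a strict local max.

max


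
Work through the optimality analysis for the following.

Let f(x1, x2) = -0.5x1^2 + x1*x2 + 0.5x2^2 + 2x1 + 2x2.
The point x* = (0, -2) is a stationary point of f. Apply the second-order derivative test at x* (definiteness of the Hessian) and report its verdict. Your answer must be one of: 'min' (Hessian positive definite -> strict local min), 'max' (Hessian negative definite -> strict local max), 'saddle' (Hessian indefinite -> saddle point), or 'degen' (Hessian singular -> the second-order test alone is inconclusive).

Compute the Hessian H = grad^2 f:
  H = [[-1, 1], [1, 1]]
Verify stationarity: grad f(x*) = H x* + g = (0, 0).
Eigenvalues of H: -1.4142, 1.4142.
Eigenvalues have mixed signs, so H is indefinite -> x* is a saddle point.

saddle


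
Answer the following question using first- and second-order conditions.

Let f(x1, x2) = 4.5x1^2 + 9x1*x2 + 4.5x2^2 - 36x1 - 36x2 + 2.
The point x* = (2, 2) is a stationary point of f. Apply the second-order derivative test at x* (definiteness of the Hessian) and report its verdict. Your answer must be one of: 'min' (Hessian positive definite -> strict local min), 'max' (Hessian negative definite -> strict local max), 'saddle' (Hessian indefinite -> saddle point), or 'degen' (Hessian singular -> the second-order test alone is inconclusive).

Compute the Hessian H = grad^2 f:
  H = [[9, 9], [9, 9]]
Verify stationarity: grad f(x*) = H x* + g = (0, 0).
Eigenvalues of H: 0, 18.
H has a zero eigenvalue (singular; positive semidefinite but not definite), so H is neither positive definite, negative definite, nor indefinite. The second-order test alone is inconclusive -> degen.
(Indeed, f is constant along the null direction of H through x*, so x* is not a strict local extremum.)

degen


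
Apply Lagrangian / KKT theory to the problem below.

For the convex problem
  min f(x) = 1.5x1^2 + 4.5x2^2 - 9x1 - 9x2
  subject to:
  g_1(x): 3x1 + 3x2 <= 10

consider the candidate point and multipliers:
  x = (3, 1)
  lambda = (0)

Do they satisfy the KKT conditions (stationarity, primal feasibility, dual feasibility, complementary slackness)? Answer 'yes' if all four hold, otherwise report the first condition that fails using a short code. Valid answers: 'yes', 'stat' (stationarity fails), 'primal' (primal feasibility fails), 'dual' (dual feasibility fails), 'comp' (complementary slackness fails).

Gradient of f: grad f(x) = Q x + c = (0, 0)
Constraint values g_i(x) = a_i^T x - b_i:
  g_1((3, 1)) = 2
Stationarity residual: grad f(x) + sum_i lambda_i a_i = (0, 0)
  -> stationarity OK
Primal feasibility (all g_i <= 0): FAILS
Dual feasibility (all lambda_i >= 0): OK
Complementary slackness (lambda_i * g_i(x) = 0 for all i): OK

Verdict: the first failing condition is primal_feasibility -> primal.

primal


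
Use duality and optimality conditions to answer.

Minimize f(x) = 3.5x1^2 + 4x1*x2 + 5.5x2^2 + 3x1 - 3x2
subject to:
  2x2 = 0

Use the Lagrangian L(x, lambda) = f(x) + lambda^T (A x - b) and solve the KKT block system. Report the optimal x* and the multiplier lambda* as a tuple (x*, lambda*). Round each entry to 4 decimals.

Form the Lagrangian:
  L(x, lambda) = (1/2) x^T Q x + c^T x + lambda^T (A x - b)
Stationarity (grad_x L = 0): Q x + c + A^T lambda = 0.
Primal feasibility: A x = b.

This gives the KKT block system:
  [ Q   A^T ] [ x     ]   [-c ]
  [ A    0  ] [ lambda ] = [ b ]

Solving the linear system:
  x*      = (-0.4286, 0)
  lambda* = (2.3571)
  f(x*)   = -0.6429

x* = (-0.4286, 0), lambda* = (2.3571)


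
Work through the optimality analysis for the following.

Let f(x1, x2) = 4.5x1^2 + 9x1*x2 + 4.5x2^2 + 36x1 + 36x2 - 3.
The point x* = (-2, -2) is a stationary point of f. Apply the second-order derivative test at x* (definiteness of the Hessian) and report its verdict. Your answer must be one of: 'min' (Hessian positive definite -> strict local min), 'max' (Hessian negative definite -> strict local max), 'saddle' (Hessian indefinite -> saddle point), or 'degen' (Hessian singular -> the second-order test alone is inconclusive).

Compute the Hessian H = grad^2 f:
  H = [[9, 9], [9, 9]]
Verify stationarity: grad f(x*) = H x* + g = (0, 0).
Eigenvalues of H: 0, 18.
H has a zero eigenvalue (singular; positive semidefinite but not definite), so H is neither positive definite, negative definite, nor indefinite. The second-order test alone is inconclusive -> degen.
(Indeed, f is constant along the null direction of H through x*, so x* is not a strict local extremum.)

degen


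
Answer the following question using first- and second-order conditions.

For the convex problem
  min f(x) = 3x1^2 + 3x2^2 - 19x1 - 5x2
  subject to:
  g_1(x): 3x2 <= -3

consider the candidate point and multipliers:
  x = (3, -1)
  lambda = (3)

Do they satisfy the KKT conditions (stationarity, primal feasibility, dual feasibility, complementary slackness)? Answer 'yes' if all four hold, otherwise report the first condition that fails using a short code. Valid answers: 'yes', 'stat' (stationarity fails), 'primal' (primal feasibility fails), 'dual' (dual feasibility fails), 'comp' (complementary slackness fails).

Gradient of f: grad f(x) = Q x + c = (-1, -11)
Constraint values g_i(x) = a_i^T x - b_i:
  g_1((3, -1)) = 0
Stationarity residual: grad f(x) + sum_i lambda_i a_i = (-1, -2)
  -> stationarity FAILS
Primal feasibility (all g_i <= 0): OK
Dual feasibility (all lambda_i >= 0): OK
Complementary slackness (lambda_i * g_i(x) = 0 for all i): OK

Verdict: the first failing condition is stationarity -> stat.

stat


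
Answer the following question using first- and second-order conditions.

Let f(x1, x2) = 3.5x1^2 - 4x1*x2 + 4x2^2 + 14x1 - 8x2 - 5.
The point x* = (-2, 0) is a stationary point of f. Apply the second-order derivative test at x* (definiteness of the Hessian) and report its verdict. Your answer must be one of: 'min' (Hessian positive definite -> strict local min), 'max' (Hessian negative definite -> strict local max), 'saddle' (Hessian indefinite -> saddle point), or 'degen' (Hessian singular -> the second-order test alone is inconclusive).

Compute the Hessian H = grad^2 f:
  H = [[7, -4], [-4, 8]]
Verify stationarity: grad f(x*) = H x* + g = (0, 0).
Eigenvalues of H: 3.4689, 11.5311.
Both eigenvalues > 0, so H is positive definite -> x* is a strict local min.

min


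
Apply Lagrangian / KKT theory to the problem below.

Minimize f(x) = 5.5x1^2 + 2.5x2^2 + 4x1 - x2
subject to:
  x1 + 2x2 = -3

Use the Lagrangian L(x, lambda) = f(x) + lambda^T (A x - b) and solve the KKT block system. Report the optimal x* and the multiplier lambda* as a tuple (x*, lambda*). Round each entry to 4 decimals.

Form the Lagrangian:
  L(x, lambda) = (1/2) x^T Q x + c^T x + lambda^T (A x - b)
Stationarity (grad_x L = 0): Q x + c + A^T lambda = 0.
Primal feasibility: A x = b.

This gives the KKT block system:
  [ Q   A^T ] [ x     ]   [-c ]
  [ A    0  ] [ lambda ] = [ b ]

Solving the linear system:
  x*      = (-0.6735, -1.1633)
  lambda* = (3.4082)
  f(x*)   = 4.3469

x* = (-0.6735, -1.1633), lambda* = (3.4082)


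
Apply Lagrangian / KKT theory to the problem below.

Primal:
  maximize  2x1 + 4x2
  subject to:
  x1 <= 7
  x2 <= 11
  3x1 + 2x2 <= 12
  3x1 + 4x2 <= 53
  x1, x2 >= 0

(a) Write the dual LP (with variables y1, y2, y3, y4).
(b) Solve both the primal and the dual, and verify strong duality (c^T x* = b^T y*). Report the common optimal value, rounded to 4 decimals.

The standard primal-dual pair for 'max c^T x s.t. A x <= b, x >= 0' is:
  Dual:  min b^T y  s.t.  A^T y >= c,  y >= 0.

So the dual LP is:
  minimize  7y1 + 11y2 + 12y3 + 53y4
  subject to:
    y1 + 3y3 + 3y4 >= 2
    y2 + 2y3 + 4y4 >= 4
    y1, y2, y3, y4 >= 0

Solving the primal: x* = (0, 6).
  primal value c^T x* = 24.
Solving the dual: y* = (0, 0, 2, 0).
  dual value b^T y* = 24.
Strong duality: c^T x* = b^T y*. Confirmed.

24


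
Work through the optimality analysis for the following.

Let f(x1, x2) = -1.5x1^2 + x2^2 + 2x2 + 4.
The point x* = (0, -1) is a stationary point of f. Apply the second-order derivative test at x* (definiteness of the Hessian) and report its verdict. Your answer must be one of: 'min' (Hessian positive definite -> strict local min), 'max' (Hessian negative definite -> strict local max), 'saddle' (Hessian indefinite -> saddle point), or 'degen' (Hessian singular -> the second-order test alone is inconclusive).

Compute the Hessian H = grad^2 f:
  H = [[-3, 0], [0, 2]]
Verify stationarity: grad f(x*) = H x* + g = (0, 0).
Eigenvalues of H: -3, 2.
Eigenvalues have mixed signs, so H is indefinite -> x* is a saddle point.

saddle


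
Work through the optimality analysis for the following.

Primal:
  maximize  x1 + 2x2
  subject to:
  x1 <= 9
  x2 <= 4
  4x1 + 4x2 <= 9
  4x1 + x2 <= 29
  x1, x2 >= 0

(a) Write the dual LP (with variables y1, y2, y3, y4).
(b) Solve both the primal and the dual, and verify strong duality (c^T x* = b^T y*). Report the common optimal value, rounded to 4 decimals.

The standard primal-dual pair for 'max c^T x s.t. A x <= b, x >= 0' is:
  Dual:  min b^T y  s.t.  A^T y >= c,  y >= 0.

So the dual LP is:
  minimize  9y1 + 4y2 + 9y3 + 29y4
  subject to:
    y1 + 4y3 + 4y4 >= 1
    y2 + 4y3 + y4 >= 2
    y1, y2, y3, y4 >= 0

Solving the primal: x* = (0, 2.25).
  primal value c^T x* = 4.5.
Solving the dual: y* = (0, 0, 0.5, 0).
  dual value b^T y* = 4.5.
Strong duality: c^T x* = b^T y*. Confirmed.

4.5


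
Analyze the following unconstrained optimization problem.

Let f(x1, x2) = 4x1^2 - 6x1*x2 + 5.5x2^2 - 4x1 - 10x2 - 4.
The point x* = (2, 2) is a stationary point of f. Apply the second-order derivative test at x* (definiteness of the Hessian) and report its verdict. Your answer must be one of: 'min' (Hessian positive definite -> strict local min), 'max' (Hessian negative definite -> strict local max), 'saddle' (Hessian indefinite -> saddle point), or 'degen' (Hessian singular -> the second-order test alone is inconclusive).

Compute the Hessian H = grad^2 f:
  H = [[8, -6], [-6, 11]]
Verify stationarity: grad f(x*) = H x* + g = (0, 0).
Eigenvalues of H: 3.3153, 15.6847.
Both eigenvalues > 0, so H is positive definite -> x* is a strict local min.

min


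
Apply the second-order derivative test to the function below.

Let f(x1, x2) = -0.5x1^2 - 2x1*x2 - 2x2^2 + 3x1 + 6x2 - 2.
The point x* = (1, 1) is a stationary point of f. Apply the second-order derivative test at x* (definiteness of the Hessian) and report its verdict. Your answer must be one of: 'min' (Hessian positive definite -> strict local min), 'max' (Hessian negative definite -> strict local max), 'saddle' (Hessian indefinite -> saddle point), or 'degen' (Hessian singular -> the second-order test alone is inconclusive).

Compute the Hessian H = grad^2 f:
  H = [[-1, -2], [-2, -4]]
Verify stationarity: grad f(x*) = H x* + g = (0, 0).
Eigenvalues of H: -5, 0.
H has a zero eigenvalue (singular; negative semidefinite but not definite), so H is neither positive definite, negative definite, nor indefinite. The second-order test alone is inconclusive -> degen.
(Indeed, f is constant along the null direction of H through x*, so x* is not a strict local extremum.)

degen


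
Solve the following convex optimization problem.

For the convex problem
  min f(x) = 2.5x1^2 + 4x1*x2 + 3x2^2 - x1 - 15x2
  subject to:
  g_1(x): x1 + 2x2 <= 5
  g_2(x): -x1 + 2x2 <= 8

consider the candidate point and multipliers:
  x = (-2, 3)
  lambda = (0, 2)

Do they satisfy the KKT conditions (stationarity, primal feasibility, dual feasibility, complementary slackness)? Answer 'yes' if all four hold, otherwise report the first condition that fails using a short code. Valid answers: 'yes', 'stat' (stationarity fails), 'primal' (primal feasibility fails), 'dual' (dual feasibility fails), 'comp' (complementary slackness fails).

Gradient of f: grad f(x) = Q x + c = (1, -5)
Constraint values g_i(x) = a_i^T x - b_i:
  g_1((-2, 3)) = -1
  g_2((-2, 3)) = 0
Stationarity residual: grad f(x) + sum_i lambda_i a_i = (-1, -1)
  -> stationarity FAILS
Primal feasibility (all g_i <= 0): OK
Dual feasibility (all lambda_i >= 0): OK
Complementary slackness (lambda_i * g_i(x) = 0 for all i): OK

Verdict: the first failing condition is stationarity -> stat.

stat


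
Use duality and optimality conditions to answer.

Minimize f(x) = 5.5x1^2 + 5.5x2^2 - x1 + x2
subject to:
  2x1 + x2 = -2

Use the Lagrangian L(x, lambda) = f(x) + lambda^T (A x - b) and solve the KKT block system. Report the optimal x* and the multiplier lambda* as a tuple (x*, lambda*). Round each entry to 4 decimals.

Form the Lagrangian:
  L(x, lambda) = (1/2) x^T Q x + c^T x + lambda^T (A x - b)
Stationarity (grad_x L = 0): Q x + c + A^T lambda = 0.
Primal feasibility: A x = b.

This gives the KKT block system:
  [ Q   A^T ] [ x     ]   [-c ]
  [ A    0  ] [ lambda ] = [ b ]

Solving the linear system:
  x*      = (-0.7455, -0.5091)
  lambda* = (4.6)
  f(x*)   = 4.7182

x* = (-0.7455, -0.5091), lambda* = (4.6)


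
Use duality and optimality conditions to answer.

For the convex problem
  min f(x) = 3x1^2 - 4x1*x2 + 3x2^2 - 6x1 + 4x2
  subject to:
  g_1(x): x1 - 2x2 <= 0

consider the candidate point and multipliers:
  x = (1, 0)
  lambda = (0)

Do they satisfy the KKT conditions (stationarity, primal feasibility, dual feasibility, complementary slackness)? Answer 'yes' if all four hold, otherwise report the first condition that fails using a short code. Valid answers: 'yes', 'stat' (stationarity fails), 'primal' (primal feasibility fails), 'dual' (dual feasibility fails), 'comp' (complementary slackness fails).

Gradient of f: grad f(x) = Q x + c = (0, 0)
Constraint values g_i(x) = a_i^T x - b_i:
  g_1((1, 0)) = 1
Stationarity residual: grad f(x) + sum_i lambda_i a_i = (0, 0)
  -> stationarity OK
Primal feasibility (all g_i <= 0): FAILS
Dual feasibility (all lambda_i >= 0): OK
Complementary slackness (lambda_i * g_i(x) = 0 for all i): OK

Verdict: the first failing condition is primal_feasibility -> primal.

primal


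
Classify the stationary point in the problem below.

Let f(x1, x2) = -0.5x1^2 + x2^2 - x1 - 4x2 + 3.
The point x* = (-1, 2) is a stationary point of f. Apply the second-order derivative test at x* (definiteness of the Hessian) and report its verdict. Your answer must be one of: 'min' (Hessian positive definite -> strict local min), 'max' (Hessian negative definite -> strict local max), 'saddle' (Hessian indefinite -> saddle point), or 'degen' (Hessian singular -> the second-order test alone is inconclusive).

Compute the Hessian H = grad^2 f:
  H = [[-1, 0], [0, 2]]
Verify stationarity: grad f(x*) = H x* + g = (0, 0).
Eigenvalues of H: -1, 2.
Eigenvalues have mixed signs, so H is indefinite -> x* is a saddle point.

saddle


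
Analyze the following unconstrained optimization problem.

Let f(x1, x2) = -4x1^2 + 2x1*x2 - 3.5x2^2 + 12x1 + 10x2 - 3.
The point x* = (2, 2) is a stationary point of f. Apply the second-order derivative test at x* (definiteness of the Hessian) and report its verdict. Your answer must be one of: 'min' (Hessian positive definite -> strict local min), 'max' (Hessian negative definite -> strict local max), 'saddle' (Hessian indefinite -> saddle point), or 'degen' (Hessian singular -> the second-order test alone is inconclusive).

Compute the Hessian H = grad^2 f:
  H = [[-8, 2], [2, -7]]
Verify stationarity: grad f(x*) = H x* + g = (0, 0).
Eigenvalues of H: -9.5616, -5.4384.
Both eigenvalues < 0, so H is negative definite -> x* is a strict local max.

max


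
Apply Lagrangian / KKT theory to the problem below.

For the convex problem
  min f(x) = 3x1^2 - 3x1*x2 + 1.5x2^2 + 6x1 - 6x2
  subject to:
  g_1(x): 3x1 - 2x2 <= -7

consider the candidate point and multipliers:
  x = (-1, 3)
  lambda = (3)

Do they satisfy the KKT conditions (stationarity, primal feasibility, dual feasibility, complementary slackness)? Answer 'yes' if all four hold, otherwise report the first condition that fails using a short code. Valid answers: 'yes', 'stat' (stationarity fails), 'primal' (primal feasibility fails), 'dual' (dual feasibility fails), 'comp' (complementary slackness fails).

Gradient of f: grad f(x) = Q x + c = (-9, 6)
Constraint values g_i(x) = a_i^T x - b_i:
  g_1((-1, 3)) = -2
Stationarity residual: grad f(x) + sum_i lambda_i a_i = (0, 0)
  -> stationarity OK
Primal feasibility (all g_i <= 0): OK
Dual feasibility (all lambda_i >= 0): OK
Complementary slackness (lambda_i * g_i(x) = 0 for all i): FAILS

Verdict: the first failing condition is complementary_slackness -> comp.

comp


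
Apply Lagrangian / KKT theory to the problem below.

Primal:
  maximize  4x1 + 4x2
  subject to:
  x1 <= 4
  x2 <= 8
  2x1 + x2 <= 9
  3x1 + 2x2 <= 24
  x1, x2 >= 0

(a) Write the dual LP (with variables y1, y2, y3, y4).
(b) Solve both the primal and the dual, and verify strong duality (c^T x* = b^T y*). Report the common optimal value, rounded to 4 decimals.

The standard primal-dual pair for 'max c^T x s.t. A x <= b, x >= 0' is:
  Dual:  min b^T y  s.t.  A^T y >= c,  y >= 0.

So the dual LP is:
  minimize  4y1 + 8y2 + 9y3 + 24y4
  subject to:
    y1 + 2y3 + 3y4 >= 4
    y2 + y3 + 2y4 >= 4
    y1, y2, y3, y4 >= 0

Solving the primal: x* = (0.5, 8).
  primal value c^T x* = 34.
Solving the dual: y* = (0, 2, 2, 0).
  dual value b^T y* = 34.
Strong duality: c^T x* = b^T y*. Confirmed.

34


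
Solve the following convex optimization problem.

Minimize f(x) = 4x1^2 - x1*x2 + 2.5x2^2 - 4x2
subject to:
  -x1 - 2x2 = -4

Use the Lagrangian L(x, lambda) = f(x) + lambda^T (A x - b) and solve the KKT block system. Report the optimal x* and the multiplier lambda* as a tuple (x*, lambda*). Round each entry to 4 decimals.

Form the Lagrangian:
  L(x, lambda) = (1/2) x^T Q x + c^T x + lambda^T (A x - b)
Stationarity (grad_x L = 0): Q x + c + A^T lambda = 0.
Primal feasibility: A x = b.

This gives the KKT block system:
  [ Q   A^T ] [ x     ]   [-c ]
  [ A    0  ] [ lambda ] = [ b ]

Solving the linear system:
  x*      = (0.4878, 1.7561)
  lambda* = (2.1463)
  f(x*)   = 0.7805

x* = (0.4878, 1.7561), lambda* = (2.1463)


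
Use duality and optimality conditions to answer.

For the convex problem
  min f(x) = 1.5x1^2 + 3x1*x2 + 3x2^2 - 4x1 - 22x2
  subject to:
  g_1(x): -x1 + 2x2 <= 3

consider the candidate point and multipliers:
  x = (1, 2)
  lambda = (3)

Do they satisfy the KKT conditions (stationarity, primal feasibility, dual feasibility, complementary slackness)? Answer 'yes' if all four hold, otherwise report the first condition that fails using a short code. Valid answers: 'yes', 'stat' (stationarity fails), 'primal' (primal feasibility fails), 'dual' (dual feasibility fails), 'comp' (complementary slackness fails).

Gradient of f: grad f(x) = Q x + c = (5, -7)
Constraint values g_i(x) = a_i^T x - b_i:
  g_1((1, 2)) = 0
Stationarity residual: grad f(x) + sum_i lambda_i a_i = (2, -1)
  -> stationarity FAILS
Primal feasibility (all g_i <= 0): OK
Dual feasibility (all lambda_i >= 0): OK
Complementary slackness (lambda_i * g_i(x) = 0 for all i): OK

Verdict: the first failing condition is stationarity -> stat.

stat


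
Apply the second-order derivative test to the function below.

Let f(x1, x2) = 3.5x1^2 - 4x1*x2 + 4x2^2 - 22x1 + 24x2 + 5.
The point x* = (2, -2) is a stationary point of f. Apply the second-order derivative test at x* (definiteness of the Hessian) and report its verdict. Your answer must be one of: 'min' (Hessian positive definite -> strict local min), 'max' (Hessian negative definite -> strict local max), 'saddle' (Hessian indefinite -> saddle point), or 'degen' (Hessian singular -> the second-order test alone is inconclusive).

Compute the Hessian H = grad^2 f:
  H = [[7, -4], [-4, 8]]
Verify stationarity: grad f(x*) = H x* + g = (0, 0).
Eigenvalues of H: 3.4689, 11.5311.
Both eigenvalues > 0, so H is positive definite -> x* is a strict local min.

min


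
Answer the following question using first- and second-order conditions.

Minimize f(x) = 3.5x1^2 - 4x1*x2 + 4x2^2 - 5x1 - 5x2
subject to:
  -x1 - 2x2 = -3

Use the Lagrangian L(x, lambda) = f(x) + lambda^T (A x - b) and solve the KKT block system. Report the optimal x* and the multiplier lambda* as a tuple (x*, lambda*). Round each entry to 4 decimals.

Form the Lagrangian:
  L(x, lambda) = (1/2) x^T Q x + c^T x + lambda^T (A x - b)
Stationarity (grad_x L = 0): Q x + c + A^T lambda = 0.
Primal feasibility: A x = b.

This gives the KKT block system:
  [ Q   A^T ] [ x     ]   [-c ]
  [ A    0  ] [ lambda ] = [ b ]

Solving the linear system:
  x*      = (1.1154, 0.9423)
  lambda* = (-0.9615)
  f(x*)   = -6.5865

x* = (1.1154, 0.9423), lambda* = (-0.9615)


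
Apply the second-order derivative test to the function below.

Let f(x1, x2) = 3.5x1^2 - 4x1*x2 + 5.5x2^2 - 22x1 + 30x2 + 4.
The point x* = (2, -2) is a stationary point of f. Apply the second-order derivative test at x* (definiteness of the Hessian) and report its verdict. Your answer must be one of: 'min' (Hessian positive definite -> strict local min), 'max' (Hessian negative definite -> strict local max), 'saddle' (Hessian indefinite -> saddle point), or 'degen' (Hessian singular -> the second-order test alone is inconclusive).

Compute the Hessian H = grad^2 f:
  H = [[7, -4], [-4, 11]]
Verify stationarity: grad f(x*) = H x* + g = (0, 0).
Eigenvalues of H: 4.5279, 13.4721.
Both eigenvalues > 0, so H is positive definite -> x* is a strict local min.

min


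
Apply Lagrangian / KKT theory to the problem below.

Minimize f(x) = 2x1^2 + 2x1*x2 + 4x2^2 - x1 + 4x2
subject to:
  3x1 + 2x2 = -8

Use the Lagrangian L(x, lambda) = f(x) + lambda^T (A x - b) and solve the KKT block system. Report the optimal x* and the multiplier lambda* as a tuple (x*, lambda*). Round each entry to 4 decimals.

Form the Lagrangian:
  L(x, lambda) = (1/2) x^T Q x + c^T x + lambda^T (A x - b)
Stationarity (grad_x L = 0): Q x + c + A^T lambda = 0.
Primal feasibility: A x = b.

This gives the KKT block system:
  [ Q   A^T ] [ x     ]   [-c ]
  [ A    0  ] [ lambda ] = [ b ]

Solving the linear system:
  x*      = (-2.0625, -0.9062)
  lambda* = (3.6875)
  f(x*)   = 13.9688

x* = (-2.0625, -0.9062), lambda* = (3.6875)


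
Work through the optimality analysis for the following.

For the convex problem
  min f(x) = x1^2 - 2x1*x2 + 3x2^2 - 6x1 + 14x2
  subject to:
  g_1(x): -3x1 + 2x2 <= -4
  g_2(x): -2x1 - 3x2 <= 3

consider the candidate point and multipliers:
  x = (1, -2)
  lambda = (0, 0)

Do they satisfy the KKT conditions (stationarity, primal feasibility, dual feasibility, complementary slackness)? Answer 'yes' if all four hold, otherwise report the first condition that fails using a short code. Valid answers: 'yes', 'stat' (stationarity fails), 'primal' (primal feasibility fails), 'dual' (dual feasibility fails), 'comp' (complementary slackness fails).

Gradient of f: grad f(x) = Q x + c = (0, 0)
Constraint values g_i(x) = a_i^T x - b_i:
  g_1((1, -2)) = -3
  g_2((1, -2)) = 1
Stationarity residual: grad f(x) + sum_i lambda_i a_i = (0, 0)
  -> stationarity OK
Primal feasibility (all g_i <= 0): FAILS
Dual feasibility (all lambda_i >= 0): OK
Complementary slackness (lambda_i * g_i(x) = 0 for all i): OK

Verdict: the first failing condition is primal_feasibility -> primal.

primal
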